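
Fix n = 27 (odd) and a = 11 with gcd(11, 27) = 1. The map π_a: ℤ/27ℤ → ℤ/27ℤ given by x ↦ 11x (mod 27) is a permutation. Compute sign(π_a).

Orbit of 1 under x↦11x: [1, 11, 13, 8, 7, 23, 10]… (length divides ord_27(11)).
The orbit structure of x ↦ 11x mod 27: 4 orbits of sizes [18, 6, 2, 1].
With 4 cycles on 27 points, sign = (−1)^{27−4} = -1.

-1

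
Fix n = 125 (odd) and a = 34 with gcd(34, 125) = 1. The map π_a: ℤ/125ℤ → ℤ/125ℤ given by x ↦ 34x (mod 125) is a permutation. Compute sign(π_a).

+1

Start at x=79: 79 → 61 → 74 → 16 → 44 → 121 → 114 → … (one orbit).
Cycle type of π: 50×2 + 10×2 + 2×2 + 1; total 7 cycles.
Σ(ℓ_i−1) = 125−7 = 118; sign = (−1)^118 = +1.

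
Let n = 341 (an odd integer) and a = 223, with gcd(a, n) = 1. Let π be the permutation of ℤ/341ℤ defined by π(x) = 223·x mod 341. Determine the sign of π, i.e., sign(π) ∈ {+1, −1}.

-1

Start at x=309: 309 → 25 → 119 → 280 → 37 → 67 → 278 → … (one orbit).
18 cycles of lengths [30, 30, 30, 30, 30, 30, 30, 30, 30, 30, 6, 6, 6, 6, 6, 5, 5, 1].
sign(π) = (−1)^{n − #cycles} = (−1)^{341−18} = (−1)^323 = -1.
The Jacobi symbol (223|341) = -1 (Zolotarev) agrees.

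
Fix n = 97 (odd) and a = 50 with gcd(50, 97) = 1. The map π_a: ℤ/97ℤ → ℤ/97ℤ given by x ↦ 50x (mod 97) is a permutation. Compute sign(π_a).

Orbit of 75 under x↦50x: [75, 64, 96, 47, 22, 33, 1]… (length divides ord_97(50)).
Cycle lengths of π_50 on ℤ/97ℤ: [8, 8, 8, 8, 8, 8, 8, 8, 8, 8, 8, 8, 1]; 13 cycles in total.
13 cycles on 97: each ℓ→(−1)^(ℓ−1), product (−1)^84 = +1.

+1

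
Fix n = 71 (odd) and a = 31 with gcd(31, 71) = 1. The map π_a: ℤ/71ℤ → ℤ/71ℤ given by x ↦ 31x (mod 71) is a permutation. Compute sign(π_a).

Trace 58: π^k(58) = [58, 23, 3, 22, 43, 55, 1] for k=0..6.
2 cycles of lengths [70, 1].
71 − 2 = 69 transpositions; sign(π) = (−1)^69 = -1.

-1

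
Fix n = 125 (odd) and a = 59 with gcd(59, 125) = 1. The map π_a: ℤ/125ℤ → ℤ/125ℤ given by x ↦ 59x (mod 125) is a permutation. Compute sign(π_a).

+1

Trace 16: π^k(16) = [16, 69, 71, 64, 26, 34, 6] for k=0..6.
Cycle lengths of π_59 on ℤ/125ℤ: [50, 50, 10, 10, 2, 2, 1]; 7 cycles in total.
With 7 cycles on 125 points, sign = (−1)^{125−7} = +1.
(59|125)_J = +1 (Zolotarev's lemma cross-check).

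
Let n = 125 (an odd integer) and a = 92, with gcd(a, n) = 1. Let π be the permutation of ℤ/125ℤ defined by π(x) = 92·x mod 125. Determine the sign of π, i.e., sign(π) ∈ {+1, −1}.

-1

Trace 48: π^k(48) = [48, 41, 22, 24, 83, 11, 12] for k=0..6.
Cycle lengths of π_92 on ℤ/125ℤ: [100, 20, 4, 1]; 4 cycles in total.
125 − 4 = 121 transpositions; sign(π) = (−1)^121 = -1.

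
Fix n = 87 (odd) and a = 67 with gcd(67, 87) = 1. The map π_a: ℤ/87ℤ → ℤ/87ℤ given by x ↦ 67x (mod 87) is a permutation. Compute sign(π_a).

+1

Start at x=34: 34 → 16 → 28 → 49 → 64 → 25 → 22 → … (one orbit).
9 cycles of lengths [14, 14, 14, 14, 14, 14, 1, 1, 1].
Σ(ℓ_i−1) = 87−9 = 78; sign = (−1)^78 = +1.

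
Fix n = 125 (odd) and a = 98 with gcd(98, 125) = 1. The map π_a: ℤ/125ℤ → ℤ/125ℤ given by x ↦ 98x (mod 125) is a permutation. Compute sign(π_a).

-1

Orbit of 14 under x↦98x: [14, 122, 81, 63, 49, 52, 96]… (length divides ord_125(98)).
4 cycles of lengths [100, 20, 4, 1].
Σ(ℓ_i−1) = 125−4 = 121; sign = (−1)^121 = -1.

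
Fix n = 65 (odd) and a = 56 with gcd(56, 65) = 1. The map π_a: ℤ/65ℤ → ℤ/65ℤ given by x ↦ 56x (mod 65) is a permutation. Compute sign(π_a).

Trace 51: π^k(51) = [51, 61, 36, 1, 56, 16] for k=0..5.
π_56 has 15 disjoint cycles with lengths [6, 6, 6, 6, 6, 6, 6, 6, 6, 6, 1, 1, 1, 1, 1] on {0,…,64}.
sign(π) = (−1)^{n − #cycles} = (−1)^{65−15} = (−1)^50 = +1.

+1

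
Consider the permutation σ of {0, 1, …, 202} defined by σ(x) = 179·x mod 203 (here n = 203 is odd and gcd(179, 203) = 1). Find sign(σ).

Start at x=78: 78 → 158 → 65 → 64 → 88 → 121 → 141 → … (one orbit).
Cycle type of π: 42×4 + 14×2 + 3×2 + 1; total 9 cycles.
Σ(ℓ_i−1) = 203−9 = 194; sign = (−1)^194 = +1.
Check: (179/203) = +1 by Zolotarev.

+1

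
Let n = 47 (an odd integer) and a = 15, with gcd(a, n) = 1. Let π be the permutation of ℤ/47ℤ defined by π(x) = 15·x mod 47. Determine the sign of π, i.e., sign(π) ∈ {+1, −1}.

-1

Orbit of 15 under x↦15x: [15, 37, 38, 6, 43, 34, 40]… (length divides ord_47(15)).
Cycle type of π: 46 + 1; total 2 cycles.
2 cycles on 47: each ℓ→(−1)^(ℓ−1), product (−1)^45 = -1.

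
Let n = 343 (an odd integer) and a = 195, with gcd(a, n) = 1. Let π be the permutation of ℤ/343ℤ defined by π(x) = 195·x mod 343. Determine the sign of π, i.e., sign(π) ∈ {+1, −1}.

Start at x=342: 342 → 148 → 48 → 99 → 97 → 50 → 146 → … (one orbit).
The orbit structure of x ↦ 195x mod 343: 46 orbits of sizes [14, 14, 14, 14, 14, 14, 14, 14, 14, 14, 14, 14, 14, 14, 14, 14, 14, 14, 14, 14, 14, 2, 2, 2, 2, 2, 2, 2, 2, 2, 2, 2, 2, 2, 2, 2, 2, 2, 2, 2, 2, 2, 2, 2, 2, 1].
Σ(ℓ_i−1) = 343−46 = 297; sign = (−1)^297 = -1.

-1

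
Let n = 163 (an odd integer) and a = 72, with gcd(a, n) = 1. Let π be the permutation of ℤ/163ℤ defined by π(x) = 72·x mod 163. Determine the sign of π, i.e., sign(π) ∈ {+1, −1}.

-1

Trace 43: π^k(43) = [43, 162, 91, 32, 22, 117, 111] for k=0..6.
2 cycles of lengths [162, 1].
sign(π) = (−1)^{n − #cycles} = (−1)^{163−2} = (−1)^161 = -1.
Via Zolotarev, sign(π_{72}) = (72|163) = -1.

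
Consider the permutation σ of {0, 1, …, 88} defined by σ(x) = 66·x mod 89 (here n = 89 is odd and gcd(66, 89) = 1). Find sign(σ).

Orbit of 41 under x↦66x: [41, 36, 62, 87, 46, 10, 37]… (length divides ord_89(66)).
Decompose π into cycles: lengths [88, 1] (2 cycles, including the fixed point 0).
With 2 cycles on 89 points, sign = (−1)^{89−2} = -1.

-1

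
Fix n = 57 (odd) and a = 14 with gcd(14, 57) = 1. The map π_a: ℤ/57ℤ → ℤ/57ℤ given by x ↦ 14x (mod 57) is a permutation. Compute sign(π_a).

+1

Trace 53: π^k(53) = [53, 1, 14, 25, 8, 55, 29] for k=0..6.
Cycle lengths of π_14 on ℤ/57ℤ: [18, 18, 18, 2, 1]; 5 cycles in total.
With 5 cycles on 57 points, sign = (−1)^{57−5} = +1.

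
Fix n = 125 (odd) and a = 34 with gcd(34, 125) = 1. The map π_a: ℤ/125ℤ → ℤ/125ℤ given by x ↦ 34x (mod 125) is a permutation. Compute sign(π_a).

Trace 64: π^k(64) = [64, 51, 109, 81, 4, 11, 124] for k=0..6.
π_34 has 7 disjoint cycles with lengths [50, 50, 10, 10, 2, 2, 1] on {0,…,124}.
With 7 cycles on 125 points, sign = (−1)^{125−7} = +1.
Via Zolotarev, sign(π_{34}) = (34|125) = +1.

+1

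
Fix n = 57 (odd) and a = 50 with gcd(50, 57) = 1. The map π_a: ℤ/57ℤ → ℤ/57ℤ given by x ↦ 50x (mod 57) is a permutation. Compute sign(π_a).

+1

Orbit of 1 under x↦50x: [1, 50, 49, 56, 7, 8]… (length divides ord_57(50)).
11 cycles of lengths [6, 6, 6, 6, 6, 6, 6, 6, 6, 2, 1].
n − c = 57 − 11 = 46; sign = (−1)^46 = +1.
Via Zolotarev, sign(π_{50}) = (50|57) = +1.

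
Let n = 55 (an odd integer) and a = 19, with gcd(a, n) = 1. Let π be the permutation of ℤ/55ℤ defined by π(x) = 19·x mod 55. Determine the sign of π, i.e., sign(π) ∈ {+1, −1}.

Start at x=24: 24 → 16 → 29 → 1 → 19 → 31 → 39 → … (one orbit).
π_19 has 8 disjoint cycles with lengths [10, 10, 10, 10, 10, 2, 2, 1] on {0,…,54}.
8 cycles on 55: each ℓ→(−1)^(ℓ−1), product (−1)^47 = -1.

-1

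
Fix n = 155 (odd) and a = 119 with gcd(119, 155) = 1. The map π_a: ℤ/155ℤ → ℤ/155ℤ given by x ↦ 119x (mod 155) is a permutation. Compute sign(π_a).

-1

Trace 119: π^k(119) = [119, 56, 154, 36, 99, 1] for k=0..5.
28 cycles of lengths [6, 6, 6, 6, 6, 6, 6, 6, 6, 6, 6, 6, 6, 6, 6, 6, 6, 6, 6, 6, 6, 6, 6, 6, 6, 2, 2, 1].
28 cycles on 155: each ℓ→(−1)^(ℓ−1), product (−1)^127 = -1.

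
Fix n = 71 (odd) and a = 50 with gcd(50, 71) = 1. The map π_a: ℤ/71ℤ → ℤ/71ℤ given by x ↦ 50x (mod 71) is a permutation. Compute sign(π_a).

Orbit of 27 under x↦50x: [27, 1, 50, 15, 40, 12, 32]… (length divides ord_71(50)).
Cycle lengths of π_50 on ℤ/71ℤ: [35, 35, 1]; 3 cycles in total.
3 cycles on 71: each ℓ→(−1)^(ℓ−1), product (−1)^68 = +1.
Via Zolotarev, sign(π_{50}) = (50|71) = +1.

+1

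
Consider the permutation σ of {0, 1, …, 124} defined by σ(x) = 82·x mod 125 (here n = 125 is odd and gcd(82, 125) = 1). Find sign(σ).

Trace 49: π^k(49) = [49, 18, 101, 32, 124, 43, 26] for k=0..6.
The orbit structure of x ↦ 82x mod 125: 12 orbits of sizes [20, 20, 20, 20, 20, 4, 4, 4, 4, 4, 4, 1].
Σ(ℓ_i−1) = 125−12 = 113; sign = (−1)^113 = -1.

-1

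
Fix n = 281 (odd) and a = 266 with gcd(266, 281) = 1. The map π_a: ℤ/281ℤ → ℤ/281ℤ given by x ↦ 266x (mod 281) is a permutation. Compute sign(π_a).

-1

Trace 5: π^k(5) = [5, 206, 1, 266, 225, 278, 45] for k=0..6.
Decompose π into cycles: lengths [280, 1] (2 cycles, including the fixed point 0).
Σ(ℓ_i−1) = 281−2 = 279; sign = (−1)^279 = -1.
The Jacobi symbol (266|281) = -1 (Zolotarev) agrees.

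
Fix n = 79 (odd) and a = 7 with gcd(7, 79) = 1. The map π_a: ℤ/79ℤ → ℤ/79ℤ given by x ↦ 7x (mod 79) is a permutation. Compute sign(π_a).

-1

Orbit of 42 under x↦7x: [42, 57, 4, 28, 38, 29, 45]… (length divides ord_79(7)).
The orbit structure of x ↦ 7x mod 79: 2 orbits of sizes [78, 1].
With 2 cycles on 79 points, sign = (−1)^{79−2} = -1.
The Jacobi symbol (7|79) = -1 (Zolotarev) agrees.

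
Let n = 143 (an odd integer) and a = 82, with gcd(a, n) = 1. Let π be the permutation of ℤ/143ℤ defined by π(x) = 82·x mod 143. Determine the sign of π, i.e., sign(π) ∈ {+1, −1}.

+1

Start at x=49: 49 → 14 → 4 → 42 → 12 → 126 → 36 → … (one orbit).
Cycle type of π: 30×4 + 6×2 + 5×2 + 1; total 9 cycles.
sign(π) = (−1)^{n − #cycles} = (−1)^{143−9} = (−1)^134 = +1.
Via Zolotarev, sign(π_{82}) = (82|143) = +1.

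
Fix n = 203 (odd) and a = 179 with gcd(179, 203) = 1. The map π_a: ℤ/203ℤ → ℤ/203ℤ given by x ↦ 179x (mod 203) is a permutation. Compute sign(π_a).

Trace 16: π^k(16) = [16, 22, 81, 86, 169, 4, 107] for k=0..6.
Cycle lengths of π_179 on ℤ/203ℤ: [42, 42, 42, 42, 14, 14, 3, 3, 1]; 9 cycles in total.
With 9 cycles on 203 points, sign = (−1)^{203−9} = +1.
Zolotarev: (179|203) = +1, matching the cycle-count sign.

+1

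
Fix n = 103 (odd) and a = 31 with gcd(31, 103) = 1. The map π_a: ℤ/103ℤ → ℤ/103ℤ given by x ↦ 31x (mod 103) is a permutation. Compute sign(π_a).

-1

Start at x=94: 94 → 30 → 3 → 93 → 102 → 72 → 69 → … (one orbit).
4 cycles of lengths [34, 34, 34, 1].
Σ(ℓ_i−1) = 103−4 = 99; sign = (−1)^99 = -1.
The Jacobi symbol (31|103) = -1 (Zolotarev) agrees.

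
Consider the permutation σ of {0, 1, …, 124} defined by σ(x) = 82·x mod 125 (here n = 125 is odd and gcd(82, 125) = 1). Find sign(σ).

Start at x=74: 74 → 68 → 76 → 107 → 24 → 93 → 1 → … (one orbit).
Decompose π into cycles: lengths [20, 20, 20, 20, 20, 4, 4, 4, 4, 4, 4, 1] (12 cycles, including the fixed point 0).
With 12 cycles on 125 points, sign = (−1)^{125−12} = -1.

-1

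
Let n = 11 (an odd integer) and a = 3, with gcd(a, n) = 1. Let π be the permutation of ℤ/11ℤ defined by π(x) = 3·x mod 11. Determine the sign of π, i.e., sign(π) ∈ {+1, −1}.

+1

Trace 5: π^k(5) = [5, 4, 1, 3, 9] for k=0..4.
The orbit structure of x ↦ 3x mod 11: 3 orbits of sizes [5, 5, 1].
With 3 cycles on 11 points, sign = (−1)^{11−3} = +1.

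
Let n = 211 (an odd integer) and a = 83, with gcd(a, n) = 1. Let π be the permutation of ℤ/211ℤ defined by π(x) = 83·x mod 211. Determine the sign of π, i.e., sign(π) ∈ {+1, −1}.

Trace 14: π^k(14) = [14, 107, 19, 100, 71, 196, 21] for k=0..6.
Cycle lengths of π_83 on ℤ/211ℤ: [15, 15, 15, 15, 15, 15, 15, 15, 15, 15, 15, 15, 15, 15, 1]; 15 cycles in total.
n − c = 211 − 15 = 196; sign = (−1)^196 = +1.
(83|211)_J = +1 (Zolotarev's lemma cross-check).

+1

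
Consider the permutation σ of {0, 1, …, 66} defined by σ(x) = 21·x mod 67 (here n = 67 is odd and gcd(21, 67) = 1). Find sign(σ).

+1

Orbit of 54 under x↦21x: [54, 62, 29, 6, 59, 33, 23]… (length divides ord_67(21)).
3 cycles of lengths [33, 33, 1].
With 3 cycles on 67 points, sign = (−1)^{67−3} = +1.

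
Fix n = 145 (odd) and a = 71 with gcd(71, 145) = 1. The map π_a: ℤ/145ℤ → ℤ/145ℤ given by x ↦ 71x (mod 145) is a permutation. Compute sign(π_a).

+1

Start at x=91: 91 → 81 → 96 → 1 → 71 → 111 → 51 → … (one orbit).
The orbit structure of x ↦ 71x mod 145: 15 orbits of sizes [14, 14, 14, 14, 14, 14, 14, 14, 14, 14, 1, 1, 1, 1, 1].
n − c = 145 − 15 = 130; sign = (−1)^130 = +1.
Via Zolotarev, sign(π_{71}) = (71|145) = +1.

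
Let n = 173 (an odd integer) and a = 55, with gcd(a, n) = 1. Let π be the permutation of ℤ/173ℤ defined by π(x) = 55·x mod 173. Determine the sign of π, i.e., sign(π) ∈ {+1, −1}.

+1

Start at x=133: 133 → 49 → 100 → 137 → 96 → 90 → 106 → … (one orbit).
Decompose π into cycles: lengths [86, 86, 1] (3 cycles, including the fixed point 0).
3 cycles on 173: each ℓ→(−1)^(ℓ−1), product (−1)^170 = +1.
Check: (55/173) = +1 by Zolotarev.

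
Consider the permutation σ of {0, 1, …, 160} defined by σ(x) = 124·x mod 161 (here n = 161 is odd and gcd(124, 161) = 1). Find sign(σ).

Trace 48: π^k(48) = [48, 156, 24, 78, 12, 39, 6] for k=0..6.
The orbit structure of x ↦ 124x mod 161: 6 orbits of sizes [66, 66, 11, 11, 6, 1].
sign(π) = (−1)^{n − #cycles} = (−1)^{161−6} = (−1)^155 = -1.

-1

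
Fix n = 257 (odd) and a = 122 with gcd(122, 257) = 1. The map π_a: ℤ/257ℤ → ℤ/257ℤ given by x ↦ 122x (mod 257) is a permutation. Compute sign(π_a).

+1

Start at x=236: 236 → 8 → 205 → 81 → 116 → 17 → 18 → … (one orbit).
Decompose π into cycles: lengths [128, 128, 1] (3 cycles, including the fixed point 0).
n − c = 257 − 3 = 254; sign = (−1)^254 = +1.
(122|257)_J = +1 (Zolotarev's lemma cross-check).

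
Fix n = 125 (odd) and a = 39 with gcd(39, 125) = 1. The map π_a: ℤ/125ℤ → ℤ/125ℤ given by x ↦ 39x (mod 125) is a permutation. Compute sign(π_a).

+1

Start at x=124: 124 → 86 → 104 → 56 → 59 → 51 → 114 → … (one orbit).
π_39 has 7 disjoint cycles with lengths [50, 50, 10, 10, 2, 2, 1] on {0,…,124}.
Σ(ℓ_i−1) = 125−7 = 118; sign = (−1)^118 = +1.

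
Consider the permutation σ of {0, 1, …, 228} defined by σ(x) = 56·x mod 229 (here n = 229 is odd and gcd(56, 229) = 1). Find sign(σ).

+1

Start at x=171: 171 → 187 → 167 → 192 → 218 → 71 → 83 → … (one orbit).
π_56 has 3 disjoint cycles with lengths [114, 114, 1] on {0,…,228}.
229 − 3 = 226 transpositions; sign(π) = (−1)^226 = +1.
Via Zolotarev, sign(π_{56}) = (56|229) = +1.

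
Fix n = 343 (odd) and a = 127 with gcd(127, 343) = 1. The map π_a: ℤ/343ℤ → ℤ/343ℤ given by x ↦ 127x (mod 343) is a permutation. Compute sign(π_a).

Orbit of 148 under x↦127x: [148, 274, 155, 134, 211, 43, 316]… (length divides ord_343(127)).
π_127 has 19 disjoint cycles with lengths [49, 49, 49, 49, 49, 49, 7, 7, 7, 7, 7, 7, 1, 1, 1, 1, 1, 1, 1] on {0,…,342}.
Σ(ℓ_i−1) = 343−19 = 324; sign = (−1)^324 = +1.

+1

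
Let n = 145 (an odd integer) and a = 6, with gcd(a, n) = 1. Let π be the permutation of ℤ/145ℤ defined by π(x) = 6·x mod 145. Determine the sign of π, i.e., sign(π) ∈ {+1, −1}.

+1

Trace 51: π^k(51) = [51, 16, 96, 141, 121, 1, 6] for k=0..6.
15 cycles of lengths [14, 14, 14, 14, 14, 14, 14, 14, 14, 14, 1, 1, 1, 1, 1].
With 15 cycles on 145 points, sign = (−1)^{145−15} = +1.
Check: (6/145) = +1 by Zolotarev.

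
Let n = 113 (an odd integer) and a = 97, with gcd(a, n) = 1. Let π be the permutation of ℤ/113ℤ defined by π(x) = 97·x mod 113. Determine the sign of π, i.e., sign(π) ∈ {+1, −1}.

+1

Start at x=16: 16 → 83 → 28 → 4 → 49 → 7 → 1 → … (one orbit).
π_97 has 9 disjoint cycles with lengths [14, 14, 14, 14, 14, 14, 14, 14, 1] on {0,…,112}.
sign(π) = (−1)^{n − #cycles} = (−1)^{113−9} = (−1)^104 = +1.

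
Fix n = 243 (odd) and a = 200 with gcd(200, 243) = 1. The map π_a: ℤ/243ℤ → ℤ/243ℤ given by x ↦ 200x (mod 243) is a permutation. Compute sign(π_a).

-1

Trace 193: π^k(193) = [193, 206, 133, 113, 1, 200, 148] for k=0..6.
π_200 has 6 disjoint cycles with lengths [162, 54, 18, 6, 2, 1] on {0,…,242}.
With 6 cycles on 243 points, sign = (−1)^{243−6} = -1.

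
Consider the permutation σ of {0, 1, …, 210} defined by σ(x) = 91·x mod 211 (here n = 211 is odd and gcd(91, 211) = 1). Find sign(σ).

-1

Start at x=165: 165 → 34 → 140 → 80 → 106 → 151 → 26 → … (one orbit).
2 cycles of lengths [210, 1].
sign(π) = (−1)^{n − #cycles} = (−1)^{211−2} = (−1)^209 = -1.
(91|211)_J = -1 (Zolotarev's lemma cross-check).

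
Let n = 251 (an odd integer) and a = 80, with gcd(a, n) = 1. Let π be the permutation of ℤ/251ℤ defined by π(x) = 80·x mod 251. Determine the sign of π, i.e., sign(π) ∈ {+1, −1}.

Orbit of 80 under x↦80x: [80, 125, 211, 63, 20, 94, 241]… (length divides ord_251(80)).
Cycle type of π: 25×10 + 1; total 11 cycles.
Σ(ℓ_i−1) = 251−11 = 240; sign = (−1)^240 = +1.
The Jacobi symbol (80|251) = +1 (Zolotarev) agrees.

+1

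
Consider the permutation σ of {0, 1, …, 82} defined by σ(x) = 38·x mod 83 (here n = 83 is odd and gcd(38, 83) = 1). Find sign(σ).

+1

Start at x=31: 31 → 16 → 27 → 30 → 61 → 77 → 21 → … (one orbit).
3 cycles of lengths [41, 41, 1].
With 3 cycles on 83 points, sign = (−1)^{83−3} = +1.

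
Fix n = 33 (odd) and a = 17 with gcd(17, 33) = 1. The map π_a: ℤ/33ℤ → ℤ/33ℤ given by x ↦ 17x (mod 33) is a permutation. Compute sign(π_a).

Trace 25: π^k(25) = [25, 29, 31, 32, 16, 8, 4] for k=0..6.
π_17 has 5 disjoint cycles with lengths [10, 10, 10, 2, 1] on {0,…,32}.
sign(π) = (−1)^{n − #cycles} = (−1)^{33−5} = (−1)^28 = +1.

+1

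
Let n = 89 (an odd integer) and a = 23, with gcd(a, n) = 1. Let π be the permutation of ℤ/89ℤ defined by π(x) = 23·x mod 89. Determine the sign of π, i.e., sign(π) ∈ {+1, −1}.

-1

Trace 56: π^k(56) = [56, 42, 76, 57, 65, 71, 31] for k=0..6.
Cycle lengths of π_23 on ℤ/89ℤ: [88, 1]; 2 cycles in total.
Σ(ℓ_i−1) = 89−2 = 87; sign = (−1)^87 = -1.
The Jacobi symbol (23|89) = -1 (Zolotarev) agrees.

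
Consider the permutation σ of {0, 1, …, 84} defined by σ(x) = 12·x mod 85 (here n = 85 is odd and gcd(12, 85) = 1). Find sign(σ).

+1

Trace 23: π^k(23) = [23, 21, 82, 49, 78, 1, 12] for k=0..6.
7 cycles of lengths [16, 16, 16, 16, 16, 4, 1].
85 − 7 = 78 transpositions; sign(π) = (−1)^78 = +1.
Zolotarev: (12|85) = +1, matching the cycle-count sign.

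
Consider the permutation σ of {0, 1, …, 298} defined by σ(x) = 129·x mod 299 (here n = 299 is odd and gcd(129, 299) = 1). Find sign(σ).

Orbit of 196 under x↦129x: [196, 168, 144, 38, 118, 272, 105]… (length divides ord_299(129)).
The orbit structure of x ↦ 129x mod 299: 20 orbits of sizes [22, 22, 22, 22, 22, 22, 22, 22, 22, 22, 22, 22, 22, 2, 2, 2, 2, 2, 2, 1].
Σ(ℓ_i−1) = 299−20 = 279; sign = (−1)^279 = -1.
The Jacobi symbol (129|299) = -1 (Zolotarev) agrees.

-1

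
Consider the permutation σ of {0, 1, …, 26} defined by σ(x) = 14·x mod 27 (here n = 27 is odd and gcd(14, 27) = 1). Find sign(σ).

Orbit of 8 under x↦14x: [8, 4, 2, 1, 14, 7, 17]… (length divides ord_27(14)).
π_14 has 4 disjoint cycles with lengths [18, 6, 2, 1] on {0,…,26}.
n − c = 27 − 4 = 23; sign = (−1)^23 = -1.

-1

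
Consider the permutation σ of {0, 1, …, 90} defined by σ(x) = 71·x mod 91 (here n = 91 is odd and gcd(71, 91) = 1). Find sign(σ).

-1

Orbit of 8 under x↦71x: [8, 22, 15, 64, 85, 29, 57]… (length divides ord_91(71)).
14 cycles of lengths [12, 12, 12, 12, 12, 12, 12, 1, 1, 1, 1, 1, 1, 1].
91 − 14 = 77 transpositions; sign(π) = (−1)^77 = -1.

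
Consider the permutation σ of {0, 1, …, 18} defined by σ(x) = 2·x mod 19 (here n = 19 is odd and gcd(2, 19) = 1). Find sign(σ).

-1

Trace 8: π^k(8) = [8, 16, 13, 7, 14, 9, 18] for k=0..6.
Cycle type of π: 18 + 1; total 2 cycles.
sign(π) = (−1)^{n − #cycles} = (−1)^{19−2} = (−1)^17 = -1.
Zolotarev: (2|19) = -1, matching the cycle-count sign.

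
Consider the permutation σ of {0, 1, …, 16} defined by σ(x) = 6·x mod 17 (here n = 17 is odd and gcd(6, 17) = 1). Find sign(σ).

Start at x=7: 7 → 8 → 14 → 16 → 11 → 15 → 5 → … (one orbit).
2 cycles of lengths [16, 1].
With 2 cycles on 17 points, sign = (−1)^{17−2} = -1.
Check: (6/17) = -1 by Zolotarev.

-1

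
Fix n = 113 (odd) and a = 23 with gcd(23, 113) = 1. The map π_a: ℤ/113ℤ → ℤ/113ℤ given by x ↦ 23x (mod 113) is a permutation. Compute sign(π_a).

-1

Orbit of 44 under x↦23x: [44, 108, 111, 67, 72, 74, 7]… (length divides ord_113(23)).
2 cycles of lengths [112, 1].
sign(π) = (−1)^{n − #cycles} = (−1)^{113−2} = (−1)^111 = -1.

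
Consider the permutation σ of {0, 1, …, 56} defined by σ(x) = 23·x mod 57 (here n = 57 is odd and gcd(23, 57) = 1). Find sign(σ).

-1

Trace 16: π^k(16) = [16, 26, 28, 17, 49, 44, 43] for k=0..6.
π_23 has 6 disjoint cycles with lengths [18, 18, 9, 9, 2, 1] on {0,…,56}.
Σ(ℓ_i−1) = 57−6 = 51; sign = (−1)^51 = -1.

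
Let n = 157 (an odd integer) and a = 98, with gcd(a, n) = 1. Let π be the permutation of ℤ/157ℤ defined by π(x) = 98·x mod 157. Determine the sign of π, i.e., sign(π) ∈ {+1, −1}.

Trace 130: π^k(130) = [130, 23, 56, 150, 99, 125, 4] for k=0..6.
The orbit structure of x ↦ 98x mod 157: 4 orbits of sizes [52, 52, 52, 1].
n − c = 157 − 4 = 153; sign = (−1)^153 = -1.

-1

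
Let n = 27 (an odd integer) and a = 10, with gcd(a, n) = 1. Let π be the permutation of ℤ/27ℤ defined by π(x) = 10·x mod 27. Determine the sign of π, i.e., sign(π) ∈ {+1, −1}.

+1

Orbit of 1 under x↦10x: [1, 10, 19]… (length divides ord_27(10)).
Cycle lengths of π_10 on ℤ/27ℤ: [3, 3, 3, 3, 3, 3, 1, 1, 1, 1, 1, 1, 1, 1, 1]; 15 cycles in total.
n − c = 27 − 15 = 12; sign = (−1)^12 = +1.
(10|27)_J = +1 (Zolotarev's lemma cross-check).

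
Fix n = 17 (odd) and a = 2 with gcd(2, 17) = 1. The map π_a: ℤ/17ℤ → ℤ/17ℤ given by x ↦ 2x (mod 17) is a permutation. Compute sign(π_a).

Orbit of 15 under x↦2x: [15, 13, 9, 1, 2, 4, 8]… (length divides ord_17(2)).
The orbit structure of x ↦ 2x mod 17: 3 orbits of sizes [8, 8, 1].
sign(π) = (−1)^{n − #cycles} = (−1)^{17−3} = (−1)^14 = +1.
Check: (2/17) = +1 by Zolotarev.

+1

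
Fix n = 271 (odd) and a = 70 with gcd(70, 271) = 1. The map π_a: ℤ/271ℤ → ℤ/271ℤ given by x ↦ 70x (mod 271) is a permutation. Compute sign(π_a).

Trace 141: π^k(141) = [141, 114, 121, 69, 223, 163, 28] for k=0..6.
Cycle lengths of π_70 on ℤ/271ℤ: [135, 135, 1]; 3 cycles in total.
271 − 3 = 268 transpositions; sign(π) = (−1)^268 = +1.
The Jacobi symbol (70|271) = +1 (Zolotarev) agrees.

+1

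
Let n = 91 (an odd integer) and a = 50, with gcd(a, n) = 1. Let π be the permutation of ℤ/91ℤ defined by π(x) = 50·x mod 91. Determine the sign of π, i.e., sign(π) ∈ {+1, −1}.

Trace 29: π^k(29) = [29, 85, 64, 15, 22, 8, 36] for k=0..6.
Cycle type of π: 12×7 + 1×7; total 14 cycles.
n − c = 91 − 14 = 77; sign = (−1)^77 = -1.
Zolotarev: (50|91) = -1, matching the cycle-count sign.

-1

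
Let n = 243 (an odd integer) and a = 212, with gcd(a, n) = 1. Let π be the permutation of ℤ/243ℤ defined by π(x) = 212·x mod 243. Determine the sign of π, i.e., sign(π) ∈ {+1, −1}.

-1

Start at x=22: 22 → 47 → 1 → 212 → 232 → 98 → 121 → … (one orbit).
Cycle lengths of π_212 on ℤ/243ℤ: [162, 54, 18, 6, 2, 1]; 6 cycles in total.
sign(π) = (−1)^{n − #cycles} = (−1)^{243−6} = (−1)^237 = -1.
The Jacobi symbol (212|243) = -1 (Zolotarev) agrees.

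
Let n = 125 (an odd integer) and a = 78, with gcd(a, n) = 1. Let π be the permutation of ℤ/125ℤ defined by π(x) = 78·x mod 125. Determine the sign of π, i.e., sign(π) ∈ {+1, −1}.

Trace 117: π^k(117) = [117, 1, 78, 84, 52, 56, 118] for k=0..6.
Cycle lengths of π_78 on ℤ/125ℤ: [100, 20, 4, 1]; 4 cycles in total.
sign(π) = (−1)^{n − #cycles} = (−1)^{125−4} = (−1)^121 = -1.
Via Zolotarev, sign(π_{78}) = (78|125) = -1.

-1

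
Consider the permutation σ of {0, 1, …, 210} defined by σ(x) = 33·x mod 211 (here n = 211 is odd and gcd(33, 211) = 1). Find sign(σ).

Orbit of 73 under x↦33x: [73, 88, 161, 38, 199, 26, 14]… (length divides ord_211(33)).
6 cycles of lengths [42, 42, 42, 42, 42, 1].
sign(π) = (−1)^{n − #cycles} = (−1)^{211−6} = (−1)^205 = -1.

-1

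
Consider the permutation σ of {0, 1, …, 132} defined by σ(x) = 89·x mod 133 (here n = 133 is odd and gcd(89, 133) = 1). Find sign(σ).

Start at x=44: 44 → 59 → 64 → 110 → 81 → 27 → 9 → … (one orbit).
Decompose π into cycles: lengths [18, 18, 18, 18, 18, 18, 18, 6, 1] (9 cycles, including the fixed point 0).
9 cycles on 133: each ℓ→(−1)^(ℓ−1), product (−1)^124 = +1.

+1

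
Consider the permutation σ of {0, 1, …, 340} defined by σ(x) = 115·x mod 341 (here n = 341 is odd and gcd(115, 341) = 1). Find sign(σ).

-1

Trace 317: π^k(317) = [317, 309, 71, 322, 202, 42, 56] for k=0..6.
Cycle type of π: 30×11 + 5×2 + 1; total 14 cycles.
14 cycles on 341: each ℓ→(−1)^(ℓ−1), product (−1)^327 = -1.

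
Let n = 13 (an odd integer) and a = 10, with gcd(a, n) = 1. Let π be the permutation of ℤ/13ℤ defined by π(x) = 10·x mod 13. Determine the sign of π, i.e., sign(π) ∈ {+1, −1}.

+1

Orbit of 9 under x↦10x: [9, 12, 3, 4, 1, 10]… (length divides ord_13(10)).
Cycle type of π: 6×2 + 1; total 3 cycles.
With 3 cycles on 13 points, sign = (−1)^{13−3} = +1.
Via Zolotarev, sign(π_{10}) = (10|13) = +1.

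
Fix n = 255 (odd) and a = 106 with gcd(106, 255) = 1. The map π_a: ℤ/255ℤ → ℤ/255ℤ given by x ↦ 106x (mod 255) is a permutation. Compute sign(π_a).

+1

Start at x=1: 1 → 106 → 16 → 166 → 1 (one orbit).
Decompose π into cycles: lengths [4, 4, 4, 4, 4, 4, 4, 4, 4, 4, 4, 4, 4, 4, 4, 4, 4, 4, 4, 4, 4, 4, 4, 4, 4, 4, 4, 4, 4, 4, 4, 4, 4, 4, 4, 4, 4, 4, 4, 4, 4, 4, 4, 4, 4, 4, 4, 4, 4, 4, 4, 4, 4, 4, 4, 4, 4, 4, 4, 4, 1, 1, 1, 1, 1, 1, 1, 1, 1, 1, 1, 1, 1, 1, 1] (75 cycles, including the fixed point 0).
75 cycles on 255: each ℓ→(−1)^(ℓ−1), product (−1)^180 = +1.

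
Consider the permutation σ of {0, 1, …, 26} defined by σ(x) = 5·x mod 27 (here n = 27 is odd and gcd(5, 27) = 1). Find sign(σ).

Trace 20: π^k(20) = [20, 19, 14, 16, 26, 22, 2] for k=0..6.
The orbit structure of x ↦ 5x mod 27: 4 orbits of sizes [18, 6, 2, 1].
n − c = 27 − 4 = 23; sign = (−1)^23 = -1.
Check: (5/27) = -1 by Zolotarev.

-1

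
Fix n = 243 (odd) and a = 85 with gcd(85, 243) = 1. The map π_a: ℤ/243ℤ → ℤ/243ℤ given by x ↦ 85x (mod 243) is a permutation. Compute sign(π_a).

Orbit of 37 under x↦85x: [37, 229, 25, 181, 76, 142, 163]… (length divides ord_243(85)).
The orbit structure of x ↦ 85x mod 243: 11 orbits of sizes [81, 81, 27, 27, 9, 9, 3, 3, 1, 1, 1].
n − c = 243 − 11 = 232; sign = (−1)^232 = +1.
Via Zolotarev, sign(π_{85}) = (85|243) = +1.

+1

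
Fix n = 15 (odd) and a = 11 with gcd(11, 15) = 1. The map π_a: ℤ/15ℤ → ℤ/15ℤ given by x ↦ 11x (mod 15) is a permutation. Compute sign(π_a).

-1

Orbit of 1 under x↦11x: [1, 11]… (length divides ord_15(11)).
Cycle type of π: 2×5 + 1×5; total 10 cycles.
sign(π) = (−1)^{n − #cycles} = (−1)^{15−10} = (−1)^5 = -1.
Via Zolotarev, sign(π_{11}) = (11|15) = -1.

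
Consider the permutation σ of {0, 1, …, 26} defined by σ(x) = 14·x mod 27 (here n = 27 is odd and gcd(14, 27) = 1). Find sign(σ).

-1

Start at x=22: 22 → 11 → 19 → 23 → 25 → 26 → 13 → … (one orbit).
Cycle type of π: 18 + 6 + 2 + 1; total 4 cycles.
27 − 4 = 23 transpositions; sign(π) = (−1)^23 = -1.
The Jacobi symbol (14|27) = -1 (Zolotarev) agrees.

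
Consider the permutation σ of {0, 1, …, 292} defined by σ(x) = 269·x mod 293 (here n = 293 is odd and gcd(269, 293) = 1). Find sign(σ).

Orbit of 186 under x↦269x: [186, 224, 191, 104, 141, 132, 55]… (length divides ord_293(269)).
3 cycles of lengths [146, 146, 1].
3 cycles on 293: each ℓ→(−1)^(ℓ−1), product (−1)^290 = +1.

+1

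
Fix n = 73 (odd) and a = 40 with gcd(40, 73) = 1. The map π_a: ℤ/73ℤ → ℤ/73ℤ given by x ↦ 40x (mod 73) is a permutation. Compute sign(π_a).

Orbit of 44 under x↦40x: [44, 8, 28, 25, 51, 69, 59]… (length divides ord_73(40)).
Cycle lengths of π_40 on ℤ/73ℤ: [72, 1]; 2 cycles in total.
2 cycles on 73: each ℓ→(−1)^(ℓ−1), product (−1)^71 = -1.

-1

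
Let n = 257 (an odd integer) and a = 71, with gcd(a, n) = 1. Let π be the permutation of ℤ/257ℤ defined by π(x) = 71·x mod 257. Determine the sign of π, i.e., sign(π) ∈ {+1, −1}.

-1

Trace 1: π^k(1) = [1, 71, 158, 167, 35, 172, 133] for k=0..6.
Cycle lengths of π_71 on ℤ/257ℤ: [256, 1]; 2 cycles in total.
With 2 cycles on 257 points, sign = (−1)^{257−2} = -1.
The Jacobi symbol (71|257) = -1 (Zolotarev) agrees.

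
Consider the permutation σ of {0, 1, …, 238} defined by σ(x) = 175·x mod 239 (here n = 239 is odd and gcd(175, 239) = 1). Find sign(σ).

Trace 127: π^k(127) = [127, 237, 128, 173, 161, 212, 55] for k=0..6.
Decompose π into cycles: lengths [238, 1] (2 cycles, including the fixed point 0).
2 cycles on 239: each ℓ→(−1)^(ℓ−1), product (−1)^237 = -1.

-1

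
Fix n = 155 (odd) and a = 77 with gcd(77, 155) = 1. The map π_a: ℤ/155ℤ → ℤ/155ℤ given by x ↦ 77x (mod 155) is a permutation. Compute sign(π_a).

Start at x=64: 64 → 123 → 16 → 147 → 4 → 153 → 1 → … (one orbit).
The orbit structure of x ↦ 77x mod 155: 11 orbits of sizes [20, 20, 20, 20, 20, 20, 10, 10, 10, 4, 1].
sign(π) = (−1)^{n − #cycles} = (−1)^{155−11} = (−1)^144 = +1.

+1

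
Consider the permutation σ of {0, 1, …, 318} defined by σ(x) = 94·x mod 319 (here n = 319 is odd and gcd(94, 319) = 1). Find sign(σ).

Start at x=45: 45 → 83 → 146 → 7 → 20 → 285 → 313 → … (one orbit).
10 cycles of lengths [70, 70, 70, 70, 10, 7, 7, 7, 7, 1].
Σ(ℓ_i−1) = 319−10 = 309; sign = (−1)^309 = -1.
(94|319)_J = -1 (Zolotarev's lemma cross-check).

-1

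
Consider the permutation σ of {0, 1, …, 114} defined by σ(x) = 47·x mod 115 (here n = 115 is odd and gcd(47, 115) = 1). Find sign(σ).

Orbit of 1 under x↦47x: [1, 47, 24, 93]… (length divides ord_115(47)).
Decompose π into cycles: lengths [4, 4, 4, 4, 4, 4, 4, 4, 4, 4, 4, 4, 4, 4, 4, 4, 4, 4, 4, 4, 4, 4, 4, 1, 1, 1, 1, 1, 1, 1, 1, 1, 1, 1, 1, 1, 1, 1, 1, 1, 1, 1, 1, 1, 1, 1] (46 cycles, including the fixed point 0).
115 − 46 = 69 transpositions; sign(π) = (−1)^69 = -1.

-1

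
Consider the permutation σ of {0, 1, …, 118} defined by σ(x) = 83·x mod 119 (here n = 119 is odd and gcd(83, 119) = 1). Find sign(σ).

Start at x=83: 83 → 106 → 111 → 50 → 104 → 64 → 76 → … (one orbit).
18 cycles of lengths [8, 8, 8, 8, 8, 8, 8, 8, 8, 8, 8, 8, 8, 8, 2, 2, 2, 1].
n − c = 119 − 18 = 101; sign = (−1)^101 = -1.

-1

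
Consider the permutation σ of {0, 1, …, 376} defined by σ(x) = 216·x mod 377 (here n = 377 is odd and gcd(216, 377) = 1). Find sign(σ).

Orbit of 294 under x↦216x: [294, 168, 96, 1, 216, 285, 109]… (length divides ord_377(216)).
18 cycles of lengths [28, 28, 28, 28, 28, 28, 28, 28, 28, 28, 28, 28, 14, 14, 4, 4, 4, 1].
Σ(ℓ_i−1) = 377−18 = 359; sign = (−1)^359 = -1.
(216|377)_J = -1 (Zolotarev's lemma cross-check).

-1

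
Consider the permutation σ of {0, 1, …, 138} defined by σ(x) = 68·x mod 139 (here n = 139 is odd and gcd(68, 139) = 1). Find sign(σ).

-1

Start at x=126: 126 → 89 → 75 → 96 → 134 → 77 → 93 → … (one orbit).
Cycle lengths of π_68 on ℤ/139ℤ: [138, 1]; 2 cycles in total.
sign(π) = (−1)^{n − #cycles} = (−1)^{139−2} = (−1)^137 = -1.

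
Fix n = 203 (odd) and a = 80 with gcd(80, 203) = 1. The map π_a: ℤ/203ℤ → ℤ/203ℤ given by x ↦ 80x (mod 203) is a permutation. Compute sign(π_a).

-1

Orbit of 178 under x↦80x: [178, 30, 167, 165, 5, 197, 129]… (length divides ord_203(80)).
Cycle type of π: 42×4 + 14×2 + 6 + 1; total 8 cycles.
With 8 cycles on 203 points, sign = (−1)^{203−8} = -1.
The Jacobi symbol (80|203) = -1 (Zolotarev) agrees.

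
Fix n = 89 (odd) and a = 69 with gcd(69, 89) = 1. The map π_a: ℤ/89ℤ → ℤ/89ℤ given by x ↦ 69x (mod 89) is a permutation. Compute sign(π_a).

Trace 53: π^k(53) = [53, 8, 18, 85, 80, 2, 49] for k=0..6.
Cycle lengths of π_69 on ℤ/89ℤ: [44, 44, 1]; 3 cycles in total.
sign(π) = (−1)^{n − #cycles} = (−1)^{89−3} = (−1)^86 = +1.
The Jacobi symbol (69|89) = +1 (Zolotarev) agrees.

+1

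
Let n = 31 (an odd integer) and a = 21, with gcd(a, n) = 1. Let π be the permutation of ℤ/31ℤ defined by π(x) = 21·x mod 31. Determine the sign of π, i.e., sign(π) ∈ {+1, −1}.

Orbit of 22 under x↦21x: [22, 28, 30, 10, 24, 8, 13]… (length divides ord_31(21)).
Cycle lengths of π_21 on ℤ/31ℤ: [30, 1]; 2 cycles in total.
31 − 2 = 29 transpositions; sign(π) = (−1)^29 = -1.
The Jacobi symbol (21|31) = -1 (Zolotarev) agrees.

-1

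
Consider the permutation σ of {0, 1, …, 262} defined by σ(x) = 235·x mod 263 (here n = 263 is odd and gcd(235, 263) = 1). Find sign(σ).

+1

Trace 66: π^k(66) = [66, 256, 196, 35, 72, 88, 166] for k=0..6.
Cycle lengths of π_235 on ℤ/263ℤ: [131, 131, 1]; 3 cycles in total.
n − c = 263 − 3 = 260; sign = (−1)^260 = +1.
Via Zolotarev, sign(π_{235}) = (235|263) = +1.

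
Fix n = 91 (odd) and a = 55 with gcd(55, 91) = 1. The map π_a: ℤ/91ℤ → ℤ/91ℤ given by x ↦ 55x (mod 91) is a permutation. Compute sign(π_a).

Start at x=29: 29 → 48 → 1 → 55 → 22 → 27 → 29 (one orbit).
π_55 has 20 disjoint cycles with lengths [6, 6, 6, 6, 6, 6, 6, 6, 6, 6, 6, 6, 3, 3, 3, 3, 2, 2, 2, 1] on {0,…,90}.
With 20 cycles on 91 points, sign = (−1)^{91−20} = -1.
(55|91)_J = -1 (Zolotarev's lemma cross-check).

-1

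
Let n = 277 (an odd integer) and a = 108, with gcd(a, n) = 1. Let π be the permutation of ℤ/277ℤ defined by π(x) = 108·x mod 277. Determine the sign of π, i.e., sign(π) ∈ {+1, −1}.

Start at x=256: 256 → 225 → 201 → 102 → 213 → 13 → 19 → … (one orbit).
Cycle type of π: 46×6 + 1; total 7 cycles.
sign(π) = (−1)^{n − #cycles} = (−1)^{277−7} = (−1)^270 = +1.

+1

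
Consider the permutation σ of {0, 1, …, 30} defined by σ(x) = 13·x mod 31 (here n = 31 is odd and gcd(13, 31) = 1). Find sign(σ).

-1

Trace 16: π^k(16) = [16, 22, 7, 29, 5, 3, 8] for k=0..6.
Cycle type of π: 30 + 1; total 2 cycles.
sign(π) = (−1)^{n − #cycles} = (−1)^{31−2} = (−1)^29 = -1.
Via Zolotarev, sign(π_{13}) = (13|31) = -1.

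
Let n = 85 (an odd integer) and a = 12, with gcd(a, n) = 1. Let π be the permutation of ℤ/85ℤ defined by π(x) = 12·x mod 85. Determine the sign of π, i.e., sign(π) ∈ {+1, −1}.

Trace 22: π^k(22) = [22, 9, 23, 21, 82, 49, 78] for k=0..6.
The orbit structure of x ↦ 12x mod 85: 7 orbits of sizes [16, 16, 16, 16, 16, 4, 1].
7 cycles on 85: each ℓ→(−1)^(ℓ−1), product (−1)^78 = +1.

+1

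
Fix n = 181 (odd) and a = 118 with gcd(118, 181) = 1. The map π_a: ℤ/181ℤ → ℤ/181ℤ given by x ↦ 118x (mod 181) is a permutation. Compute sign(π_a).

Orbit of 173 under x↦118x: [173, 142, 104, 145, 96, 106, 19]… (length divides ord_181(118)).
Cycle lengths of π_118 on ℤ/181ℤ: [180, 1]; 2 cycles in total.
2 cycles on 181: each ℓ→(−1)^(ℓ−1), product (−1)^179 = -1.

-1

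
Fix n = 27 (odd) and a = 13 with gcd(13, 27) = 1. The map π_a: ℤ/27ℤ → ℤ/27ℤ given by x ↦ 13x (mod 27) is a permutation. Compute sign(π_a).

+1

Orbit of 16 under x↦13x: [16, 19, 4, 25, 1, 13, 7]… (length divides ord_27(13)).
Decompose π into cycles: lengths [9, 9, 3, 3, 1, 1, 1] (7 cycles, including the fixed point 0).
n − c = 27 − 7 = 20; sign = (−1)^20 = +1.
The Jacobi symbol (13|27) = +1 (Zolotarev) agrees.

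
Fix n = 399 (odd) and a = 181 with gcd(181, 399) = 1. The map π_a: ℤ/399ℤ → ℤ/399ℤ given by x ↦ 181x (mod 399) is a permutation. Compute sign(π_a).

+1

Orbit of 265 under x↦181x: [265, 85, 223, 64, 13, 358, 160]… (length divides ord_399(181)).
Cycle lengths of π_181 on ℤ/399ℤ: [18, 18, 18, 18, 18, 18, 18, 18, 18, 18, 18, 18, 18, 18, 18, 18, 18, 18, 18, 18, 18, 2, 2, 2, 2, 2, 2, 2, 2, 2, 1, 1, 1]; 33 cycles in total.
n − c = 399 − 33 = 366; sign = (−1)^366 = +1.
(181|399)_J = +1 (Zolotarev's lemma cross-check).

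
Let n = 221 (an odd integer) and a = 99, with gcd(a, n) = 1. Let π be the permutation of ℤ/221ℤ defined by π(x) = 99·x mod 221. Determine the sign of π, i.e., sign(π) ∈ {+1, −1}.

+1

Orbit of 44 under x↦99x: [44, 157, 73, 155, 96, 1, 99]… (length divides ord_221(99)).
17 cycles of lengths [16, 16, 16, 16, 16, 16, 16, 16, 16, 16, 16, 16, 16, 4, 4, 4, 1].
17 cycles on 221: each ℓ→(−1)^(ℓ−1), product (−1)^204 = +1.
Check: (99/221) = +1 by Zolotarev.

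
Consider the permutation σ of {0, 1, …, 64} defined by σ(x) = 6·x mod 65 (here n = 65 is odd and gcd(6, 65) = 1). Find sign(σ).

-1

Orbit of 16 under x↦6x: [16, 31, 56, 11, 1, 6, 36]… (length divides ord_65(6)).
π_6 has 10 disjoint cycles with lengths [12, 12, 12, 12, 12, 1, 1, 1, 1, 1] on {0,…,64}.
10 cycles on 65: each ℓ→(−1)^(ℓ−1), product (−1)^55 = -1.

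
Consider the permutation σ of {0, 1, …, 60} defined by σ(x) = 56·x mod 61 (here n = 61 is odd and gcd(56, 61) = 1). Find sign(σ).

Orbit of 47 under x↦56x: [47, 9, 16, 42, 34, 13, 57]… (length divides ord_61(56)).
The orbit structure of x ↦ 56x mod 61: 5 orbits of sizes [15, 15, 15, 15, 1].
sign(π) = (−1)^{n − #cycles} = (−1)^{61−5} = (−1)^56 = +1.

+1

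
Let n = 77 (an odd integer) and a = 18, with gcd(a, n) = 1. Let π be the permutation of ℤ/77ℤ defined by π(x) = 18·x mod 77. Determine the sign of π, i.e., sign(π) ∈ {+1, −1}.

Orbit of 9 under x↦18x: [9, 8, 67, 51, 71, 46, 58]… (length divides ord_77(18)).
Decompose π into cycles: lengths [30, 30, 10, 3, 3, 1] (6 cycles, including the fixed point 0).
6 cycles on 77: each ℓ→(−1)^(ℓ−1), product (−1)^71 = -1.
The Jacobi symbol (18|77) = -1 (Zolotarev) agrees.

-1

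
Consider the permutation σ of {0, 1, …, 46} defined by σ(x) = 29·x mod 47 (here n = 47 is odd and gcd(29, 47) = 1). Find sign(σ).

-1

Start at x=13: 13 → 1 → 29 → 42 → 43 → 25 → 20 → … (one orbit).
Cycle lengths of π_29 on ℤ/47ℤ: [46, 1]; 2 cycles in total.
n − c = 47 − 2 = 45; sign = (−1)^45 = -1.
Check: (29/47) = -1 by Zolotarev.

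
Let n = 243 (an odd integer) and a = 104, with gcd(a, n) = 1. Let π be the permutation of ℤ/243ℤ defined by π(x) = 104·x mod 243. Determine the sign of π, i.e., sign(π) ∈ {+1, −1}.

Trace 188: π^k(188) = [188, 112, 227, 37, 203, 214, 143] for k=0..6.
The orbit structure of x ↦ 104x mod 243: 6 orbits of sizes [162, 54, 18, 6, 2, 1].
6 cycles on 243: each ℓ→(−1)^(ℓ−1), product (−1)^237 = -1.
(104|243)_J = -1 (Zolotarev's lemma cross-check).

-1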